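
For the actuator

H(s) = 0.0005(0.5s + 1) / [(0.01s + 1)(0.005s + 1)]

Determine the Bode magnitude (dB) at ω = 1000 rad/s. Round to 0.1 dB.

At ω = 1000 rad/s:
zero (1 + j1000·0.5) = 1 + j500 → |·| ≈ 500, ∠ ≈ 89.89°
pole (1 + j1000·0.01) = 1 + j10 → |·| ≈ 10.05, ∠ ≈ 84.29°
pole (1 + j1000·0.005) = 1 + j5 → |·| ≈ 5.099, ∠ ≈ 78.69°
|H| = 0.0005 · 500 / (10.05 · 5.099) ≈ 0.0048785
Gain = 20 log₁₀(0.0048785) ≈ -46.23 dB

-46.2 dB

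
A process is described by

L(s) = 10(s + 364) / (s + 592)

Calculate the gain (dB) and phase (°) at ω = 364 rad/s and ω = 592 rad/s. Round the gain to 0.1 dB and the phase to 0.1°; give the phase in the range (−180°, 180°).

At s = jω = j364:
zero (s+364): 364 + j364 → |·| = √(364²+364²) = √264992 ≈ 514.77, ∠ = arctan(364/364) ≈ 45.00°
pole (s+592): 592 + j364 → |·| = √(592²+364²) = √482960 ≈ 694.95, ∠ = arctan(364/592) ≈ 31.59°
|L| = 10 · 514.77 / 694.95 ≈ 7.4073
Gain = 20 log₁₀(7.4073) ≈ 17.39 dB
∠L = 45.00° − 31.59° = 13.41°

At s = jω = j592:
zero (s+364): 364 + j592 → |·| = √(364²+592²) = √482960 ≈ 694.95, ∠ = arctan(592/364) ≈ 58.41°
pole (s+592): 592 + j592 → |·| = √(592²+592²) = √700928 ≈ 837.21, ∠ = arctan(592/592) ≈ 45.00°
|L| = 10 · 694.95 / 837.21 ≈ 8.3008
Gain = 20 log₁₀(8.3008) ≈ 18.38 dB
∠L = 58.41° − 45.00° = 13.41°

ω = 364: 17.4 dB, 13.4°; ω = 592: 18.4 dB, 13.4°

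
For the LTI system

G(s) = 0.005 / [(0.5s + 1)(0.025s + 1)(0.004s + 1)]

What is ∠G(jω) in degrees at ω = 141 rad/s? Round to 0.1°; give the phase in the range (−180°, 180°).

167.2°

At ω = 141 rad/s:
pole (1 + j141·0.5) = 1 + j70.5 → |·| ≈ 70.507, ∠ ≈ 89.19°
pole (1 + j141·0.025) = 1 + j3.525 → |·| ≈ 3.6641, ∠ ≈ 74.16°
pole (1 + j141·0.004) = 1 + j0.564 → |·| ≈ 1.1481, ∠ ≈ 29.42°
∠G = (0°) − (89.19° + 74.16° + 29.42°) = -192.77° ≡ 167.23° (principal value)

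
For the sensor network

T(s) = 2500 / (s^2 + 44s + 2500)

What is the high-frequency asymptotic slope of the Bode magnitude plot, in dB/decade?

Each pole contributes −20 dB/decade at high frequency; each zero contributes +20 dB/decade.
Net: 0 zero(s) − 2 pole(s) → -40 dB/decade.

-40 dB/decade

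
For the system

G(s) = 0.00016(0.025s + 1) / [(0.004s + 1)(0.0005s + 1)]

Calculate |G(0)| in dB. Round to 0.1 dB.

-75.9 dB

G(0) = 0.00016 · 1 / 1 = 0.00016
20 log₁₀(0.00016) ≈ -75.92 dB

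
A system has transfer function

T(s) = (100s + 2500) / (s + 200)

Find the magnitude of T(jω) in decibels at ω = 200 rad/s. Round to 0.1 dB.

37.1 dB

Substitute s = j200:
Numerator: 100(j200) + 2500 = 2500 + j20000
Denominator: (j200) + 200 = 200 + j200
|N| = √(2500² + 20000²) ≈ 20156, ∠N ≈ 82.87°
|D| = √(200² + 200²) ≈ 282.84, ∠D ≈ 45.00°
|T| = 20156 / 282.84 ≈ 71.263
Gain = 20 log₁₀(71.263) ≈ 37.06 dB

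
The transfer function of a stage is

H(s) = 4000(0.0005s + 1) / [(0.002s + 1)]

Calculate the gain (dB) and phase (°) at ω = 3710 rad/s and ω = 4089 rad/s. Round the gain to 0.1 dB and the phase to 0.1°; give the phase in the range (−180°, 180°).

ω = 3710: 61.0 dB, -20.7°; ω = 4089: 60.9 dB, -19.1°

At ω = 3710 rad/s:
zero (1 + j3710·0.0005) = 1 + j1.855 → |·| ≈ 2.1074, ∠ ≈ 61.67°
pole (1 + j3710·0.002) = 1 + j7.42 → |·| ≈ 7.4871, ∠ ≈ 82.32°
|H| = 4000 · 2.1074 / (7.4871) ≈ 1125.9
Gain = 20 log₁₀(1125.9) ≈ 61.03 dB
∠H = (61.67°) − (82.32°) = -20.65°

At ω = 4089 rad/s:
zero (1 + j4089·0.0005) = 1 + j2.0445 → |·| ≈ 2.276, ∠ ≈ 63.94°
pole (1 + j4089·0.002) = 1 + j8.178 → |·| ≈ 8.2389, ∠ ≈ 83.03°
|H| = 4000 · 2.276 / (8.2389) ≈ 1105
Gain = 20 log₁₀(1105) ≈ 60.87 dB
∠H = (63.94°) − (83.03°) = -19.09°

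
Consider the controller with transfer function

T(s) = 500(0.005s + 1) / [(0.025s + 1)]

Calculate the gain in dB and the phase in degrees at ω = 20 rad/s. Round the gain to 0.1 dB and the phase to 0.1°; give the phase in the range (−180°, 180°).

53.1 dB, -20.9°

At ω = 20 rad/s:
zero (1 + j20·0.005) = 1 + j0.1 → |·| ≈ 1.005, ∠ ≈ 5.71°
pole (1 + j20·0.025) = 1 + j0.5 → |·| ≈ 1.118, ∠ ≈ 26.57°
|T| = 500 · 1.005 / (1.118) ≈ 449.46
Gain = 20 log₁₀(449.46) ≈ 53.05 dB
∠T = (5.71°) − (26.57°) = -20.86°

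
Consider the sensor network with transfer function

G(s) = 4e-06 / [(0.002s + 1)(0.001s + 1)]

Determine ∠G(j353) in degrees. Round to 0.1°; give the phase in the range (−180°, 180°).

-54.7°

At ω = 353 rad/s:
pole (1 + j353·0.002) = 1 + j0.706 → |·| ≈ 1.2241, ∠ ≈ 35.22°
pole (1 + j353·0.001) = 1 + j0.353 → |·| ≈ 1.0605, ∠ ≈ 19.44°
∠G = (0°) − (35.22° + 19.44°) = -54.66°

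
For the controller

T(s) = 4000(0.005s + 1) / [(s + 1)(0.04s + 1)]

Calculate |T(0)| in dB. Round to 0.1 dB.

72.0 dB

T(0) = 4000 · 1 / 1 = 4000
20 log₁₀(4000) ≈ 72.04 dB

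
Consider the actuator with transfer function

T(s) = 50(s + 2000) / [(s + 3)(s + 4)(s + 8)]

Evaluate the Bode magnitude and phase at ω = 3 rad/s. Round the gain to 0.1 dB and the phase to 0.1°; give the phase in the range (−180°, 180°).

54.8 dB, -102.3°

At s = jω = j3:
zero (s+2000): 2000 + j3 → |·| = √(2000²+3²) = √4000009 ≈ 2000, ∠ = arctan(3/2000) ≈ 0.09°
pole (s+3): 3 + j3 → |·| = √(3²+3²) = √18 ≈ 4.2426, ∠ = arctan(3/3) ≈ 45.00°
pole (s+4): 4 + j3 → |·| = √(4²+3²) = √25 ≈ 5, ∠ = arctan(3/4) ≈ 36.87°
pole (s+8): 8 + j3 → |·| = √(8²+3²) = √73 ≈ 8.544, ∠ = arctan(3/8) ≈ 20.56°
|T| = 50 · 2000 / 181.24 ≈ 551.75
Gain = 20 log₁₀(551.75) ≈ 54.83 dB
∠T = 0.09° − 102.43° = -102.34°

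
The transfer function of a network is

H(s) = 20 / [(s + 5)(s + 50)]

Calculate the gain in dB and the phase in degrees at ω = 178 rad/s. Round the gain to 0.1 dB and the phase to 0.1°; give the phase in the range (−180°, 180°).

-64.3 dB, -162.7°

At s = jω = j178:
pole (s+5): 5 + j178 → |·| = √(5²+178²) = √31709 ≈ 178.07, ∠ = arctan(178/5) ≈ 88.39°
pole (s+50): 50 + j178 → |·| = √(50²+178²) = √34184 ≈ 184.89, ∠ = arctan(178/50) ≈ 74.31°
|H| = 20 / 32923 ≈ 0.00060748
Gain = 20 log₁₀(0.00060748) ≈ -64.33 dB
∠H = 0.00° − 162.70° = -162.70°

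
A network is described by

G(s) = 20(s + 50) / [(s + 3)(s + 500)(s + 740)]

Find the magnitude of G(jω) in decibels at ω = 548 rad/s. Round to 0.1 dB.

At s = jω = j548:
zero (s+50): 50 + j548 → |·| = √(50²+548²) = √302804 ≈ 550.28, ∠ = arctan(548/50) ≈ 84.79°
pole (s+3): 3 + j548 → |·| = √(3²+548²) = √300313 ≈ 548.01, ∠ = arctan(548/3) ≈ 89.69°
pole (s+500): 500 + j548 → |·| = √(500²+548²) = √550304 ≈ 741.82, ∠ = arctan(548/500) ≈ 47.62°
pole (s+740): 740 + j548 → |·| = √(740²+548²) = √847904 ≈ 920.82, ∠ = arctan(548/740) ≈ 36.52°
|G| = 20 · 550.28 / 3.7434e+08 ≈ 2.94e-05
Gain = 20 log₁₀(2.94e-05) ≈ -90.63 dB

-90.6 dB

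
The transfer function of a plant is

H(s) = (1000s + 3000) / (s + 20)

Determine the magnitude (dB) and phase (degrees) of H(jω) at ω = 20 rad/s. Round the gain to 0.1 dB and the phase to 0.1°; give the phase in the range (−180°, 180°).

Substitute s = j20:
Numerator: 1000(j20) + 3000 = 3000 + j20000
Denominator: (j20) + 20 = 20 + j20
|N| = √(3000² + 20000²) ≈ 20224, ∠N ≈ 81.47°
|D| = √(20² + 20²) ≈ 28.284, ∠D ≈ 45.00°
|H| = 20224 / 28.284 ≈ 715.03
Gain = 20 log₁₀(715.03) ≈ 57.09 dB
∠H = 81.47° − 45.00° = 36.47°

57.1 dB, 36.5°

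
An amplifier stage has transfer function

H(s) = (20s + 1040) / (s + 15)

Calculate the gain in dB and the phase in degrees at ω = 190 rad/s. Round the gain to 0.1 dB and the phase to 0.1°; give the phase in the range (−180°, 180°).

26.3 dB, -10.8°

Substitute s = j190:
Numerator: 20(j190) + 1040 = 1040 + j3800
Denominator: (j190) + 15 = 15 + j190
|N| = √(1040² + 3800²) ≈ 3939.7, ∠N ≈ 74.69°
|D| = √(15² + 190²) ≈ 190.59, ∠D ≈ 85.49°
|H| = 3939.7 / 190.59 ≈ 20.671
Gain = 20 log₁₀(20.671) ≈ 26.31 dB
∠H = 74.69° − 85.49° = -10.80°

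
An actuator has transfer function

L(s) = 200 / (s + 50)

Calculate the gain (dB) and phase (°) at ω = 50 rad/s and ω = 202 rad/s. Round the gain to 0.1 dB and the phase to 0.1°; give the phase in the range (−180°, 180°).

Substitute s = j50:
Numerator: 200 = 200 + j0
Denominator: (j50) + 50 = 50 + j50
|N| = √(200² + 0²) ≈ 200, ∠N ≈ 0.00°
|D| = √(50² + 50²) ≈ 70.711, ∠D ≈ 45.00°
|L| = 200 / 70.711 ≈ 2.8284
Gain = 20 log₁₀(2.8284) ≈ 9.03 dB
∠L = 0.00° − 45.00° = -45.00°

Substitute s = j202:
Numerator: 200 = 200 + j0
Denominator: (j202) + 50 = 50 + j202
|N| = √(200² + 0²) ≈ 200, ∠N ≈ 0.00°
|D| = √(50² + 202²) ≈ 208.1, ∠D ≈ 76.10°
|L| = 200 / 208.1 ≈ 0.96108
Gain = 20 log₁₀(0.96108) ≈ -0.34 dB
∠L = 0.00° − 76.10° = -76.10°

ω = 50: 9.0 dB, -45.0°; ω = 202: -0.3 dB, -76.1°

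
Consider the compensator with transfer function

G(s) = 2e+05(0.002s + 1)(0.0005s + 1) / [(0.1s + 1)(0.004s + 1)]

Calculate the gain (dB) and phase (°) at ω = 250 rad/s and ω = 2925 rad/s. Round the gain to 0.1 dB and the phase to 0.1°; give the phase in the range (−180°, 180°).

At ω = 250 rad/s:
zero (1 + j250·0.002) = 1 + j0.5 → |·| ≈ 1.118, ∠ ≈ 26.57°
zero (1 + j250·0.0005) = 1 + j0.125 → |·| ≈ 1.0078, ∠ ≈ 7.13°
pole (1 + j250·0.1) = 1 + j25 → |·| ≈ 25.02, ∠ ≈ 87.71°
pole (1 + j250·0.004) = 1 + j1 → |·| ≈ 1.4142, ∠ ≈ 45.00°
|G| = 2e+05 · 1.118 · 1.0078 / (25.02 · 1.4142) ≈ 6368.7
Gain = 20 log₁₀(6368.7) ≈ 76.08 dB
∠G = (26.57° + 7.13°) − (87.71° + 45.00°) = -99.01°

At ω = 2925 rad/s:
zero (1 + j2925·0.002) = 1 + j5.85 → |·| ≈ 5.9349, ∠ ≈ 80.30°
zero (1 + j2925·0.0005) = 1 + j1.4625 → |·| ≈ 1.7717, ∠ ≈ 55.64°
pole (1 + j2925·0.1) = 1 + j292.5 → |·| ≈ 292.5, ∠ ≈ 89.80°
pole (1 + j2925·0.004) = 1 + j11.7 → |·| ≈ 11.743, ∠ ≈ 85.11°
|G| = 2e+05 · 5.9349 · 1.7717 / (292.5 · 11.743) ≈ 612.25
Gain = 20 log₁₀(612.25) ≈ 55.74 dB
∠G = (80.30° + 55.64°) − (89.80° + 85.11°) = -38.97°

ω = 250: 76.1 dB, -99.0°; ω = 2925: 55.7 dB, -39.0°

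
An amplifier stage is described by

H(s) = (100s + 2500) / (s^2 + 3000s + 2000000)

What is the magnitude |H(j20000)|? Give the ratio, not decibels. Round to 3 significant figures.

0.00497

Substitute s = j20000:
Numerator: 100(j20000) + 2500 = 2500 + j2000000
Denominator: (j20000)^2 + 3000(j20000) + 2000000 = -398000000 + j60000000
|N| = √(2500² + 2000000²) ≈ 2e+06, ∠N ≈ 89.93°
|D| = √(398000000² + 60000000²) ≈ 4.025e+08, ∠D ≈ 171.43°
|H| = 2e+06 / 4.025e+08 ≈ 0.0049689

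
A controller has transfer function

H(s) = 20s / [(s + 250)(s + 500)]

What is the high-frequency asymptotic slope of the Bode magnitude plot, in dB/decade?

-20 dB/decade

Each pole contributes −20 dB/decade at high frequency; each zero contributes +20 dB/decade.
Net: 1 zero(s) − 2 pole(s) → -20 dB/decade.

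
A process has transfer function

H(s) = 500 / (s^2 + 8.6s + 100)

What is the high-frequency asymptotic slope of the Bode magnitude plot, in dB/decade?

-40 dB/decade

Each pole contributes −20 dB/decade at high frequency; each zero contributes +20 dB/decade.
Net: 0 zero(s) − 2 pole(s) → -40 dB/decade.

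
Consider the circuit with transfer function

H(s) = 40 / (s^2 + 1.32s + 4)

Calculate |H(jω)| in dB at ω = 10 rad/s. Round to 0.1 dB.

At s = jω = j10:
quadratic: (j10)² + 1.32·j10 + 4 = -96 + j13.2 → |·| ≈ 96.903, ∠ ≈ 172.17°
|H| = 40 / 96.903 ≈ 0.41278
Gain = 20 log₁₀(0.41278) ≈ -7.69 dB

-7.7 dB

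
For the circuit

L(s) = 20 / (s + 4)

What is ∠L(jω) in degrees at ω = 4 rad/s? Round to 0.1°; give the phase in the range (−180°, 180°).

At s = jω = j4:
pole (s+4): 4 + j4 → |·| = √(4²+4²) = √32 ≈ 5.6569, ∠ = arctan(4/4) ≈ 45.00°
∠L = 0.00° − 45.00° = -45.00°

-45.0°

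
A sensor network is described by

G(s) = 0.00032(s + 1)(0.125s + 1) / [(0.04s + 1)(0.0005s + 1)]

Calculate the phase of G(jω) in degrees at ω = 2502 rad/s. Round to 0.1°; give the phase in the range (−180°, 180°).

At ω = 2502 rad/s:
zero (1 + j2502·1) = 1 + j2502 → |·| ≈ 2502, ∠ ≈ 89.98°
zero (1 + j2502·0.125) = 1 + j312.75 → |·| ≈ 312.75, ∠ ≈ 89.82°
pole (1 + j2502·0.04) = 1 + j100.08 → |·| ≈ 100.08, ∠ ≈ 89.43°
pole (1 + j2502·0.0005) = 1 + j1.251 → |·| ≈ 1.6016, ∠ ≈ 51.36°
∠G = (89.98° + 89.82°) − (89.43° + 51.36°) = 39.01°

39.0°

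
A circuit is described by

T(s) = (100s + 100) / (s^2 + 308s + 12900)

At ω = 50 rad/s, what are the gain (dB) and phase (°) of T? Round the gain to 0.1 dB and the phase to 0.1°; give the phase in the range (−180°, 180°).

Substitute s = j50:
Numerator: 100(j50) + 100 = 100 + j5000
Denominator: (j50)^2 + 308(j50) + 12900 = 10400 + j15400
|N| = √(100² + 5000²) ≈ 5001, ∠N ≈ 88.85°
|D| = √(10400² + 15400²) ≈ 18583, ∠D ≈ 55.97°
|T| = 5001 / 18583 ≈ 0.26912
Gain = 20 log₁₀(0.26912) ≈ -11.40 dB
∠T = 88.85° − 55.97° = 32.88°

-11.4 dB, 32.9°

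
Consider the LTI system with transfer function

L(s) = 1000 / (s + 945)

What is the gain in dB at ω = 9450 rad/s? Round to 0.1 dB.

At s = jω = j9450:
pole (s+945): 945 + j9450 → |·| = √(945²+9450²) = √90195525 ≈ 9497.1, ∠ = arctan(9450/945) ≈ 84.29°
|L| = 1000 / 9497.1 ≈ 0.1053
Gain = 20 log₁₀(0.1053) ≈ -19.55 dB

-19.6 dB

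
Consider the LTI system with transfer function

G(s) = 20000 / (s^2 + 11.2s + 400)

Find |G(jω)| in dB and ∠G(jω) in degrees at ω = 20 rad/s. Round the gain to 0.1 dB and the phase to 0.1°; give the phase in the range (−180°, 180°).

39.0 dB, -90.0°

At s = jω = j20:
quadratic: (j20)² + 11.2·j20 + 400 = 0 + j224 → |·| ≈ 224, ∠ ≈ 90.00°
|G| = 20000 / 224 ≈ 89.286
Gain = 20 log₁₀(89.286) ≈ 39.02 dB
∠G = 0.00° − 90.00° = -90.00°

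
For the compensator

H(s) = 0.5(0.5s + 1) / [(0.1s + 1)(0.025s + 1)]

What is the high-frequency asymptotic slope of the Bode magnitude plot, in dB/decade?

Each pole contributes −20 dB/decade at high frequency; each zero contributes +20 dB/decade.
Net: 1 zero(s) − 2 pole(s) → -20 dB/decade.

-20 dB/decade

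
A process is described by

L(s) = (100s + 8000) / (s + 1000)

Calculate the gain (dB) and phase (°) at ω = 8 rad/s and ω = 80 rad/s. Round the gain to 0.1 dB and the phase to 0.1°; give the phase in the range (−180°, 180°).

ω = 8: 18.1 dB, 5.3°; ω = 80: 21.0 dB, 40.4°

Substitute s = j8:
Numerator: 100(j8) + 8000 = 8000 + j800
Denominator: (j8) + 1000 = 1000 + j8
|N| = √(8000² + 800²) ≈ 8039.9, ∠N ≈ 5.71°
|D| = √(1000² + 8²) ≈ 1000, ∠D ≈ 0.46°
|L| = 8039.9 / 1000 ≈ 8.0399
Gain = 20 log₁₀(8.0399) ≈ 18.11 dB
∠L = 5.71° − 0.46° = 5.25°

Substitute s = j80:
Numerator: 100(j80) + 8000 = 8000 + j8000
Denominator: (j80) + 1000 = 1000 + j80
|N| = √(8000² + 8000²) ≈ 11314, ∠N ≈ 45.00°
|D| = √(1000² + 80²) ≈ 1003.2, ∠D ≈ 4.57°
|L| = 11314 / 1003.2 ≈ 11.278
Gain = 20 log₁₀(11.278) ≈ 21.04 dB
∠L = 45.00° − 4.57° = 40.43°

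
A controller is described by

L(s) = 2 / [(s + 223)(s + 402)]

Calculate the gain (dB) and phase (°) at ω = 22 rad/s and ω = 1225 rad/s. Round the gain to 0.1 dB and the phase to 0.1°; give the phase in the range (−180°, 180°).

At s = jω = j22:
pole (s+223): 223 + j22 → |·| = √(223²+22²) = √50213 ≈ 224.08, ∠ = arctan(22/223) ≈ 5.63°
pole (s+402): 402 + j22 → |·| = √(402²+22²) = √162088 ≈ 402.6, ∠ = arctan(22/402) ≈ 3.13°
|L| = 2 / 90215 ≈ 2.2169e-05
Gain = 20 log₁₀(2.2169e-05) ≈ -93.09 dB
∠L = 0.00° − 8.76° = -8.76°

At s = jω = j1225:
pole (s+223): 223 + j1225 → |·| = √(223²+1225²) = √1550354 ≈ 1245.1, ∠ = arctan(1225/223) ≈ 79.68°
pole (s+402): 402 + j1225 → |·| = √(402²+1225²) = √1662229 ≈ 1289.3, ∠ = arctan(1225/402) ≈ 71.83°
|L| = 2 / 1.6053e+06 ≈ 1.2459e-06
Gain = 20 log₁₀(1.2459e-06) ≈ -118.09 dB
∠L = 0.00° − 151.51° = -151.51°

ω = 22: -93.1 dB, -8.8°; ω = 1225: -118.1 dB, -151.5°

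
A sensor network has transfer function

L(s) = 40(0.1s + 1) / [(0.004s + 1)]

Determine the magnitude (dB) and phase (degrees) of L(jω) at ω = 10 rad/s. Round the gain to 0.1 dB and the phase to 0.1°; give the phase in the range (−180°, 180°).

At ω = 10 rad/s:
zero (1 + j10·0.1) = 1 + j1 → |·| ≈ 1.4142, ∠ ≈ 45.00°
pole (1 + j10·0.004) = 1 + j0.04 → |·| ≈ 1.0008, ∠ ≈ 2.29°
|L| = 40 · 1.4142 / (1.0008) ≈ 56.523
Gain = 20 log₁₀(56.523) ≈ 35.04 dB
∠L = (45.00°) − (2.29°) = 42.71°

35.0 dB, 42.7°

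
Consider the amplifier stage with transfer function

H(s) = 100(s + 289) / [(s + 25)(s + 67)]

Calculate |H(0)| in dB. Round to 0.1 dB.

H(0) = 100·289 / (25·67) ≈ 17.254
20 log₁₀(17.254) ≈ 24.74 dB

24.7 dB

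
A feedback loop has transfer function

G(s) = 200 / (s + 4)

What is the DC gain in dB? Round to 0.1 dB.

34.0 dB

G(0) = 200 / 4 = 50
20 log₁₀(50) ≈ 33.98 dB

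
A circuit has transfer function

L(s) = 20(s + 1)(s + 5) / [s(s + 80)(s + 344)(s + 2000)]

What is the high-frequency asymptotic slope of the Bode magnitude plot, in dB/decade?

-40 dB/decade

Each pole contributes −20 dB/decade at high frequency; each zero contributes +20 dB/decade.
Net: 2 zero(s) − 4 pole(s) → -40 dB/decade.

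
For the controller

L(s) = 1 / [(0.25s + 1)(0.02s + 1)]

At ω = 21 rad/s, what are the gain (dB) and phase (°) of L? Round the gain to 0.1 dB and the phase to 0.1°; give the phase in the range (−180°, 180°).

-15.3 dB, -102.0°

At ω = 21 rad/s:
pole (1 + j21·0.25) = 1 + j5.25 → |·| ≈ 5.3444, ∠ ≈ 79.22°
pole (1 + j21·0.02) = 1 + j0.42 → |·| ≈ 1.0846, ∠ ≈ 22.78°
|L| = 1 · 1 / (5.3444 · 1.0846) ≈ 0.17252
Gain = 20 log₁₀(0.17252) ≈ -15.26 dB
∠L = (0°) − (79.22° + 22.78°) = -102.00°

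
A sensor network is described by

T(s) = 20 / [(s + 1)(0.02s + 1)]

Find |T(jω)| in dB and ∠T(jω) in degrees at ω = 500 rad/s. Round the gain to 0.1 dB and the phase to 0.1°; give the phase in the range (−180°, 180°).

At ω = 500 rad/s:
pole (1 + j500·1) = 1 + j500 → |·| ≈ 500, ∠ ≈ 89.89°
pole (1 + j500·0.02) = 1 + j10 → |·| ≈ 10.05, ∠ ≈ 84.29°
|T| = 20 · 1 / (500 · 10.05) ≈ 0.0039801
Gain = 20 log₁₀(0.0039801) ≈ -48.00 dB
∠T = (0°) − (89.89° + 84.29°) = -174.18°

-48.0 dB, -174.2°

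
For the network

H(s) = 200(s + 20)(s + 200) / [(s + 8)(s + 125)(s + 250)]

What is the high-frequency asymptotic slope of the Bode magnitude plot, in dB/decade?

-20 dB/decade

Each pole contributes −20 dB/decade at high frequency; each zero contributes +20 dB/decade.
Net: 2 zero(s) − 3 pole(s) → -20 dB/decade.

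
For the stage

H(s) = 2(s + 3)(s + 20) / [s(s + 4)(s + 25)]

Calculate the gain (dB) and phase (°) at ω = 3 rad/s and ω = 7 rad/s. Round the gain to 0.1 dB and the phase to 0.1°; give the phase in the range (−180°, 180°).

ω = 3: -6.9 dB, -80.2°; ω = 7: -13.1 dB, -79.8°

At s = jω = j3:
zero (s+3): 3 + j3 → |·| = √(3²+3²) = √18 ≈ 4.2426, ∠ = arctan(3/3) ≈ 45.00°
zero (s+20): 20 + j3 → |·| = √(20²+3²) = √409 ≈ 20.224, ∠ = arctan(3/20) ≈ 8.53°
pole (s+4): 4 + j3 → |·| = √(4²+3²) = √25 ≈ 5, ∠ = arctan(3/4) ≈ 36.87°
pole (s+25): 25 + j3 → |·| = √(25²+3²) = √634 ≈ 25.179, ∠ = arctan(3/25) ≈ 6.84°
pole at origin: |s| = 3, ∠ = 90.00° (in denominator)
|H| = 2 · 85.802 / 377.69 ≈ 0.45435
Gain = 20 log₁₀(0.45435) ≈ -6.85 dB
∠H = 53.53° − 133.71° = -80.18°

At s = jω = j7:
zero (s+3): 3 + j7 → |·| = √(3²+7²) = √58 ≈ 7.6158, ∠ = arctan(7/3) ≈ 66.80°
zero (s+20): 20 + j7 → |·| = √(20²+7²) = √449 ≈ 21.19, ∠ = arctan(7/20) ≈ 19.29°
pole (s+4): 4 + j7 → |·| = √(4²+7²) = √65 ≈ 8.0623, ∠ = arctan(7/4) ≈ 60.26°
pole (s+25): 25 + j7 → |·| = √(25²+7²) = √674 ≈ 25.962, ∠ = arctan(7/25) ≈ 15.64°
pole at origin: |s| = 7, ∠ = 90.00° (in denominator)
|H| = 2 · 161.38 / 1465.2 ≈ 0.22028
Gain = 20 log₁₀(0.22028) ≈ -13.14 dB
∠H = 86.09° − 165.90° = -79.81°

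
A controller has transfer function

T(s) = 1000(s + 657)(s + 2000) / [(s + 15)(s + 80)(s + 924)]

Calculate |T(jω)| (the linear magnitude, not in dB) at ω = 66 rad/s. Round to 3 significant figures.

At s = jω = j66:
zero (s+657): 657 + j66 → |·| = √(657²+66²) = √436005 ≈ 660.31, ∠ = arctan(66/657) ≈ 5.74°
zero (s+2000): 2000 + j66 → |·| = √(2000²+66²) = √4004356 ≈ 2001.1, ∠ = arctan(66/2000) ≈ 1.89°
pole (s+15): 15 + j66 → |·| = √(15²+66²) = √4581 ≈ 67.683, ∠ = arctan(66/15) ≈ 77.20°
pole (s+80): 80 + j66 → |·| = √(80²+66²) = √10756 ≈ 103.71, ∠ = arctan(66/80) ≈ 39.52°
pole (s+924): 924 + j66 → |·| = √(924²+66²) = √858132 ≈ 926.35, ∠ = arctan(66/924) ≈ 4.09°
|T| = 1000 · 1.3213e+06 / 6.5024e+06 ≈ 203.2

203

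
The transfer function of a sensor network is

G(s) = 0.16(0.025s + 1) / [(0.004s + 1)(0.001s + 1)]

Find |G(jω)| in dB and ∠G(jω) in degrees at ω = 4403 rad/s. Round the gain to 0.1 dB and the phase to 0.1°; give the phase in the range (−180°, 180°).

At ω = 4403 rad/s:
zero (1 + j4403·0.025) = 1 + j110.075 → |·| ≈ 110.08, ∠ ≈ 89.48°
pole (1 + j4403·0.004) = 1 + j17.612 → |·| ≈ 17.64, ∠ ≈ 86.75°
pole (1 + j4403·0.001) = 1 + j4.403 → |·| ≈ 4.5151, ∠ ≈ 77.20°
|G| = 0.16 · 110.08 / (17.64 · 4.5151) ≈ 0.22114
Gain = 20 log₁₀(0.22114) ≈ -13.11 dB
∠G = (89.48°) − (86.75° + 77.20°) = -74.47°

-13.1 dB, -74.5°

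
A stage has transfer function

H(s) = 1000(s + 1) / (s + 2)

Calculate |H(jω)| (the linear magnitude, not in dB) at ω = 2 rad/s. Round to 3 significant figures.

At s = jω = j2:
zero (s+1): 1 + j2 → |·| = √(1²+2²) = √5 ≈ 2.2361, ∠ = arctan(2/1) ≈ 63.43°
pole (s+2): 2 + j2 → |·| = √(2²+2²) = √8 ≈ 2.8284, ∠ = arctan(2/2) ≈ 45.00°
|H| = 1000 · 2.2361 / 2.8284 ≈ 790.59

791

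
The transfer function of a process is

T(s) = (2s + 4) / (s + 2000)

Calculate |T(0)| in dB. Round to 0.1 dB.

T(0) = 4 / 2000 = 0.002
20 log₁₀(0.002) ≈ -53.98 dB

-54.0 dB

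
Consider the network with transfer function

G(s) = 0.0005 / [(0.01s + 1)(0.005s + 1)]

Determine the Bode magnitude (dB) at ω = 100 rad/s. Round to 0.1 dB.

-70.0 dB

At ω = 100 rad/s:
pole (1 + j100·0.01) = 1 + j1 → |·| ≈ 1.4142, ∠ ≈ 45.00°
pole (1 + j100·0.005) = 1 + j0.5 → |·| ≈ 1.118, ∠ ≈ 26.57°
|G| = 0.0005 · 1 / (1.4142 · 1.118) ≈ 0.00031624
Gain = 20 log₁₀(0.00031624) ≈ -70.00 dB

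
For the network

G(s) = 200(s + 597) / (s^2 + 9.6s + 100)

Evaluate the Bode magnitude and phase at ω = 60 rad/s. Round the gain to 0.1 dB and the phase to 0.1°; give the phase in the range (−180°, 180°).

At s = jω = j60:
zero (s+597): 597 + j60 → |·| = √(597²+60²) = √360009 ≈ 600.01, ∠ = arctan(60/597) ≈ 5.74°
quadratic: (j60)² + 9.6·j60 + 100 = -3500 + j576 → |·| ≈ 3547.1, ∠ ≈ 170.65°
|G| = 200 · 600.01 / 3547.1 ≈ 33.831
Gain = 20 log₁₀(33.831) ≈ 30.59 dB
∠G = 5.74° − 170.65° = -164.91°

30.6 dB, -164.9°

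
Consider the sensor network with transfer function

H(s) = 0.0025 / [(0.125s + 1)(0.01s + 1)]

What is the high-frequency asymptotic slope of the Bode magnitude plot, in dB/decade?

Each pole contributes −20 dB/decade at high frequency; each zero contributes +20 dB/decade.
Net: 0 zero(s) − 2 pole(s) → -40 dB/decade.

-40 dB/decade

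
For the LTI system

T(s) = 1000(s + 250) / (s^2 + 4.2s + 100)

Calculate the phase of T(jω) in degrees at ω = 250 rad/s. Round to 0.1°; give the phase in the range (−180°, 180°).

-134.0°

At s = jω = j250:
zero (s+250): 250 + j250 → |·| = √(250²+250²) = √125000 ≈ 353.55, ∠ = arctan(250/250) ≈ 45.00°
quadratic: (j250)² + 4.2·j250 + 100 = -62400 + j1050 → |·| ≈ 62409, ∠ ≈ 179.04°
∠T = 45.00° − 179.04° = -134.04°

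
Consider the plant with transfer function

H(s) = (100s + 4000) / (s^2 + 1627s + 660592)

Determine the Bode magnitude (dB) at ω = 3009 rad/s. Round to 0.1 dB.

Substitute s = j3009:
Numerator: 100(j3009) + 4000 = 4000 + j300900
Denominator: (j3009)^2 + 1627(j3009) + 660592 = -8393489 + j4895643
|N| = √(4000² + 300900²) ≈ 3.0093e+05, ∠N ≈ 89.24°
|D| = √(8393489² + 4895643²) ≈ 9.7169e+06, ∠D ≈ 149.75°
|H| = 3.0093e+05 / 9.7169e+06 ≈ 0.03097
Gain = 20 log₁₀(0.03097) ≈ -30.18 dB

-30.2 dB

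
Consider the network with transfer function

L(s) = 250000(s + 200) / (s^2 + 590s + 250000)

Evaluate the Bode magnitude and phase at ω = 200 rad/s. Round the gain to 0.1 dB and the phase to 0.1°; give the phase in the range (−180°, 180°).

At s = jω = j200:
zero (s+200): 200 + j200 → |·| = √(200²+200²) = √80000 ≈ 282.84, ∠ = arctan(200/200) ≈ 45.00°
quadratic: (j200)² + 590·j200 + 250000 = 210000 + j118000 → |·| ≈ 2.4088e+05, ∠ ≈ 29.33°
|L| = 250000 · 282.84 / 2.4088e+05 ≈ 293.55
Gain = 20 log₁₀(293.55) ≈ 49.35 dB
∠L = 45.00° − 29.33° = 15.67°

49.4 dB, 15.7°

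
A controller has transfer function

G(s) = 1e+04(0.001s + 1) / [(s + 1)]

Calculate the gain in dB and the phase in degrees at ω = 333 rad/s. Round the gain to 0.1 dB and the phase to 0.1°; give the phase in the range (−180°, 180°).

30.0 dB, -71.4°

At ω = 333 rad/s:
zero (1 + j333·0.001) = 1 + j0.333 → |·| ≈ 1.054, ∠ ≈ 18.42°
pole (1 + j333·1) = 1 + j333 → |·| ≈ 333, ∠ ≈ 89.83°
|G| = 1e+04 · 1.054 / (333) ≈ 31.652
Gain = 20 log₁₀(31.652) ≈ 30.01 dB
∠G = (18.42°) − (89.83°) = -71.41°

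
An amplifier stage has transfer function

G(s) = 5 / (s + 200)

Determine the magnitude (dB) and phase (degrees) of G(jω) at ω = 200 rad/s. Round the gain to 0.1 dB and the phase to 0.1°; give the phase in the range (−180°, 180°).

-35.1 dB, -45.0°

Substitute s = j200:
Numerator: 5 = 5 + j0
Denominator: (j200) + 200 = 200 + j200
|N| = √(5² + 0²) ≈ 5, ∠N ≈ 0.00°
|D| = √(200² + 200²) ≈ 282.84, ∠D ≈ 45.00°
|G| = 5 / 282.84 ≈ 0.017678
Gain = 20 log₁₀(0.017678) ≈ -35.05 dB
∠G = 0.00° − 45.00° = -45.00°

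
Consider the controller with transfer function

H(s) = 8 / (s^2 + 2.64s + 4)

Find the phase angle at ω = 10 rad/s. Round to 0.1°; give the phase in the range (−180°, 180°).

At s = jω = j10:
quadratic: (j10)² + 2.64·j10 + 4 = -96 + j26.4 → |·| ≈ 99.564, ∠ ≈ 164.62°
∠H = 0.00° − 164.62° = -164.62°

-164.6°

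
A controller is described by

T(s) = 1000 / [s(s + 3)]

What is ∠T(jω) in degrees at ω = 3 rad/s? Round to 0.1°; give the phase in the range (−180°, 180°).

-135.0°

At s = jω = j3:
pole (s+3): 3 + j3 → |·| = √(3²+3²) = √18 ≈ 4.2426, ∠ = arctan(3/3) ≈ 45.00°
pole at origin: |s| = 3, ∠ = 90.00° (in denominator)
∠T = 0.00° − 135.00° = -135.00°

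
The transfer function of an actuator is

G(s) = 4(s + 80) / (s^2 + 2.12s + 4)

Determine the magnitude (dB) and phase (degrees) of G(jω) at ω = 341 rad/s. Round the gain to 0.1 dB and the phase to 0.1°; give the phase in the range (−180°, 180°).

At s = jω = j341:
zero (s+80): 80 + j341 → |·| = √(80²+341²) = √122681 ≈ 350.26, ∠ = arctan(341/80) ≈ 76.80°
quadratic: (j341)² + 2.12·j341 + 4 = -116277 + j722.92 → |·| ≈ 1.1628e+05, ∠ ≈ 179.64°
|G| = 4 · 350.26 / 1.1628e+05 ≈ 0.012049
Gain = 20 log₁₀(0.012049) ≈ -38.38 dB
∠G = 76.80° − 179.64° = -102.84°

-38.4 dB, -102.8°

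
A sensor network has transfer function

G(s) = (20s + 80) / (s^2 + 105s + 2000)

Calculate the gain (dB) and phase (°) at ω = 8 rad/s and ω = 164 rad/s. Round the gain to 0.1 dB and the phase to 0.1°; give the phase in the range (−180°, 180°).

ω = 8: -21.4 dB, 40.0°; ω = 164: -19.3 dB, -56.7°

Substitute s = j8:
Numerator: 20(j8) + 80 = 80 + j160
Denominator: (j8)^2 + 105(j8) + 2000 = 1936 + j840
|N| = √(80² + 160²) ≈ 178.89, ∠N ≈ 63.43°
|D| = √(1936² + 840²) ≈ 2110.4, ∠D ≈ 23.46°
|G| = 178.89 / 2110.4 ≈ 0.084766
Gain = 20 log₁₀(0.084766) ≈ -21.44 dB
∠G = 63.43° − 23.46° = 39.97°

Substitute s = j164:
Numerator: 20(j164) + 80 = 80 + j3280
Denominator: (j164)^2 + 105(j164) + 2000 = -24896 + j17220
|N| = √(80² + 3280²) ≈ 3281, ∠N ≈ 88.60°
|D| = √(24896² + 17220²) ≈ 30271, ∠D ≈ 145.33°
|G| = 3281 / 30271 ≈ 0.10839
Gain = 20 log₁₀(0.10839) ≈ -19.30 dB
∠G = 88.60° − 145.33° = -56.73°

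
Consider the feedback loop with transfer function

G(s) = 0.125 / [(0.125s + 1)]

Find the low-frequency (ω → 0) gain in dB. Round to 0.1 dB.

G(0) = 0.125 · 1 / 1 = 0.125
20 log₁₀(0.125) ≈ -18.06 dB

-18.1 dB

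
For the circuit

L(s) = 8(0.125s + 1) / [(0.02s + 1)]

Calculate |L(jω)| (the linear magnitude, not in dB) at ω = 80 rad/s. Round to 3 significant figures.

At ω = 80 rad/s:
zero (1 + j80·0.125) = 1 + j10 → |·| ≈ 10.05, ∠ ≈ 84.29°
pole (1 + j80·0.02) = 1 + j1.6 → |·| ≈ 1.8868, ∠ ≈ 57.99°
|L| = 8 · 10.05 / (1.8868) ≈ 42.612

42.6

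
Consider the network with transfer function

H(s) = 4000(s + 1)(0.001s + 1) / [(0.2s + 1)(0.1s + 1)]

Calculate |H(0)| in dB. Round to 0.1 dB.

H(0) = 4000 · 1 / 1 = 4000
20 log₁₀(4000) ≈ 72.04 dB

72.0 dB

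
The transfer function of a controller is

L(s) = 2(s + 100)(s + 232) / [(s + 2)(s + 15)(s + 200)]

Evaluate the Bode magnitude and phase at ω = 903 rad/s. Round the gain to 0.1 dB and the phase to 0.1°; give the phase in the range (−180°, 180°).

At s = jω = j903:
zero (s+100): 100 + j903 → |·| = √(100²+903²) = √825409 ≈ 908.52, ∠ = arctan(903/100) ≈ 83.68°
zero (s+232): 232 + j903 → |·| = √(232²+903²) = √869233 ≈ 932.33, ∠ = arctan(903/232) ≈ 75.59°
pole (s+2): 2 + j903 → |·| = √(2²+903²) = √815413 ≈ 903, ∠ = arctan(903/2) ≈ 89.87°
pole (s+15): 15 + j903 → |·| = √(15²+903²) = √815634 ≈ 903.12, ∠ = arctan(903/15) ≈ 89.05°
pole (s+200): 200 + j903 → |·| = √(200²+903²) = √855409 ≈ 924.88, ∠ = arctan(903/200) ≈ 77.51°
|L| = 2 · 8.4704e+05 / 7.5426e+08 ≈ 0.002246
Gain = 20 log₁₀(0.002246) ≈ -52.97 dB
∠L = 159.27° − 256.43° = -97.16°

-53.0 dB, -97.2°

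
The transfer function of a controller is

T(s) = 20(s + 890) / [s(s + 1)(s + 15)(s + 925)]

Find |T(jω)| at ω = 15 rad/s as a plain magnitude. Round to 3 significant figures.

0.00402

At s = jω = j15:
zero (s+890): 890 + j15 → |·| = √(890²+15²) = √792325 ≈ 890.13, ∠ = arctan(15/890) ≈ 0.97°
pole (s+1): 1 + j15 → |·| = √(1²+15²) = √226 ≈ 15.033, ∠ = arctan(15/1) ≈ 86.19°
pole (s+15): 15 + j15 → |·| = √(15²+15²) = √450 ≈ 21.213, ∠ = arctan(15/15) ≈ 45.00°
pole (s+925): 925 + j15 → |·| = √(925²+15²) = √855850 ≈ 925.12, ∠ = arctan(15/925) ≈ 0.93°
pole at origin: |s| = 15, ∠ = 90.00° (in denominator)
|T| = 20 · 890.13 / 4.4252e+06 ≈ 0.004023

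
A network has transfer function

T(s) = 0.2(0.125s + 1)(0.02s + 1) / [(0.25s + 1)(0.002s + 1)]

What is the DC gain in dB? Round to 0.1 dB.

T(0) = 0.2 · 1 / 1 = 0.2
20 log₁₀(0.2) ≈ -13.98 dB

-14.0 dB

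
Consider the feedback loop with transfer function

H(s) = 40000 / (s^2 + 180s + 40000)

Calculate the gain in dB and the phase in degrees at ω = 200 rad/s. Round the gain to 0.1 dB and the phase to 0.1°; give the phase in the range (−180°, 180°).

At s = jω = j200:
quadratic: (j200)² + 180·j200 + 40000 = 0 + j36000 → |·| ≈ 36000, ∠ ≈ 90.00°
|H| = 40000 / 36000 ≈ 1.1111
Gain = 20 log₁₀(1.1111) ≈ 0.92 dB
∠H = 0.00° − 90.00° = -90.00°

0.9 dB, -90.0°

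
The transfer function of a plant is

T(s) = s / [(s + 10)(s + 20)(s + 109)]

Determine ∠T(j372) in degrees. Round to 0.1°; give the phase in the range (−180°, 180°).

-159.1°

At s = jω = j372:
zero at origin: s = j372 → |·| = 372, ∠ = 90.00°
pole (s+10): 10 + j372 → |·| = √(10²+372²) = √138484 ≈ 372.13, ∠ = arctan(372/10) ≈ 88.46°
pole (s+20): 20 + j372 → |·| = √(20²+372²) = √138784 ≈ 372.54, ∠ = arctan(372/20) ≈ 86.92°
pole (s+109): 109 + j372 → |·| = √(109²+372²) = √150265 ≈ 387.64, ∠ = arctan(372/109) ≈ 73.67°
∠T = 90.00° − 249.05° = -159.05°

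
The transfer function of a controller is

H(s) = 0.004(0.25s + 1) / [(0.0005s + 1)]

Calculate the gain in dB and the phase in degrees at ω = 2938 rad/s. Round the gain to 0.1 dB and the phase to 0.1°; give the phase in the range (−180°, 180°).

4.4 dB, 34.2°

At ω = 2938 rad/s:
zero (1 + j2938·0.25) = 1 + j734.5 → |·| ≈ 734.5, ∠ ≈ 89.92°
pole (1 + j2938·0.0005) = 1 + j1.469 → |·| ≈ 1.7771, ∠ ≈ 55.76°
|H| = 0.004 · 734.5 / (1.7771) ≈ 1.6533
Gain = 20 log₁₀(1.6533) ≈ 4.37 dB
∠H = (89.92°) − (55.76°) = 34.16°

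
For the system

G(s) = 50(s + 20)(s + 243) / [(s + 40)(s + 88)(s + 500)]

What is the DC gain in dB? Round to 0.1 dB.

G(0) = 50·20·243 / (40·88·500) ≈ 0.13807
20 log₁₀(0.13807) ≈ -17.20 dB

-17.2 dB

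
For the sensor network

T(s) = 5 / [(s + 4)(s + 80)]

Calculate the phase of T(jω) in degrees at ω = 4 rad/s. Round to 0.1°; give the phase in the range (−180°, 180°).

-47.9°

At s = jω = j4:
pole (s+4): 4 + j4 → |·| = √(4²+4²) = √32 ≈ 5.6569, ∠ = arctan(4/4) ≈ 45.00°
pole (s+80): 80 + j4 → |·| = √(80²+4²) = √6416 ≈ 80.1, ∠ = arctan(4/80) ≈ 2.86°
∠T = 0.00° − 47.86° = -47.86°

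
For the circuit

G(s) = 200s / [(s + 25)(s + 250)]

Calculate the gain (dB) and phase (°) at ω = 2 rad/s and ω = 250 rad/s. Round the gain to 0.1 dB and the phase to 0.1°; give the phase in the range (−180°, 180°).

At s = jω = j2:
zero at origin: s = j2 → |·| = 2, ∠ = 90.00°
pole (s+25): 25 + j2 → |·| = √(25²+2²) = √629 ≈ 25.08, ∠ = arctan(2/25) ≈ 4.57°
pole (s+250): 250 + j2 → |·| = √(250²+2²) = √62504 ≈ 250.01, ∠ = arctan(2/250) ≈ 0.46°
|G| = 200 · 2 / 6270.3 ≈ 0.063793
Gain = 20 log₁₀(0.063793) ≈ -23.90 dB
∠G = 90.00° − 5.03° = 84.97°

At s = jω = j250:
zero at origin: s = j250 → |·| = 250, ∠ = 90.00°
pole (s+25): 25 + j250 → |·| = √(25²+250²) = √63125 ≈ 251.25, ∠ = arctan(250/25) ≈ 84.29°
pole (s+250): 250 + j250 → |·| = √(250²+250²) = √125000 ≈ 353.55, ∠ = arctan(250/250) ≈ 45.00°
|G| = 200 · 250 / 88829 ≈ 0.56288
Gain = 20 log₁₀(0.56288) ≈ -4.99 dB
∠G = 90.00° − 129.29° = -39.29°

ω = 2: -23.9 dB, 85.0°; ω = 250: -5.0 dB, -39.3°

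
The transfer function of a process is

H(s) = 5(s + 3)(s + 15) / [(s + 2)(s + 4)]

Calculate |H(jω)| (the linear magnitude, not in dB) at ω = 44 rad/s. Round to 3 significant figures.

5.27

At s = jω = j44:
zero (s+3): 3 + j44 → |·| = √(3²+44²) = √1945 ≈ 44.102, ∠ = arctan(44/3) ≈ 86.10°
zero (s+15): 15 + j44 → |·| = √(15²+44²) = √2161 ≈ 46.487, ∠ = arctan(44/15) ≈ 71.18°
pole (s+2): 2 + j44 → |·| = √(2²+44²) = √1940 ≈ 44.045, ∠ = arctan(44/2) ≈ 87.40°
pole (s+4): 4 + j44 → |·| = √(4²+44²) = √1952 ≈ 44.181, ∠ = arctan(44/4) ≈ 84.81°
|H| = 5 · 2050.2 / 1946 ≈ 5.2677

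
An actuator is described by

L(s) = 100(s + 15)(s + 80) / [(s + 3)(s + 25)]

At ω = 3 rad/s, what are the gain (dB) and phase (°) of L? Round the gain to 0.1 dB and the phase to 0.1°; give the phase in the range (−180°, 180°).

61.2 dB, -38.4°

At s = jω = j3:
zero (s+15): 15 + j3 → |·| = √(15²+3²) = √234 ≈ 15.297, ∠ = arctan(3/15) ≈ 11.31°
zero (s+80): 80 + j3 → |·| = √(80²+3²) = √6409 ≈ 80.056, ∠ = arctan(3/80) ≈ 2.15°
pole (s+3): 3 + j3 → |·| = √(3²+3²) = √18 ≈ 4.2426, ∠ = arctan(3/3) ≈ 45.00°
pole (s+25): 25 + j3 → |·| = √(25²+3²) = √634 ≈ 25.179, ∠ = arctan(3/25) ≈ 6.84°
|L| = 100 · 1224.6 / 106.82 ≈ 1146.4
Gain = 20 log₁₀(1146.4) ≈ 61.19 dB
∠L = 13.46° − 51.84° = -38.38°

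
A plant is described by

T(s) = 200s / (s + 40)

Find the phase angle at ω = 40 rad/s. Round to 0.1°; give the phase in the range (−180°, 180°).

At s = jω = j40:
zero at origin: s = j40 → |·| = 40, ∠ = 90.00°
pole (s+40): 40 + j40 → |·| = √(40²+40²) = √3200 ≈ 56.569, ∠ = arctan(40/40) ≈ 45.00°
∠T = 90.00° − 45.00° = 45.00°

45.0°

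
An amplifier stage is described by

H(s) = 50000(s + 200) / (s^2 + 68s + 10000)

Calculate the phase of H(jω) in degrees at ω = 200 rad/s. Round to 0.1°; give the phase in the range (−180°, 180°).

At s = jω = j200:
zero (s+200): 200 + j200 → |·| = √(200²+200²) = √80000 ≈ 282.84, ∠ = arctan(200/200) ≈ 45.00°
quadratic: (j200)² + 68·j200 + 10000 = -30000 + j13600 → |·| ≈ 32939, ∠ ≈ 155.61°
∠H = 45.00° − 155.61° = -110.61°

-110.6°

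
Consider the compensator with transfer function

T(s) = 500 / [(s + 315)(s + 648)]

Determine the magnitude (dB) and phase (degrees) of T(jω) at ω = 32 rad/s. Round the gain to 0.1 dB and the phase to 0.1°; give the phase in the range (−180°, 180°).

-52.3 dB, -8.6°

At s = jω = j32:
pole (s+315): 315 + j32 → |·| = √(315²+32²) = √100249 ≈ 316.62, ∠ = arctan(32/315) ≈ 5.80°
pole (s+648): 648 + j32 → |·| = √(648²+32²) = √420928 ≈ 648.79, ∠ = arctan(32/648) ≈ 2.83°
|T| = 500 / 2.0542e+05 ≈ 0.002434
Gain = 20 log₁₀(0.002434) ≈ -52.27 dB
∠T = 0.00° − 8.63° = -8.63°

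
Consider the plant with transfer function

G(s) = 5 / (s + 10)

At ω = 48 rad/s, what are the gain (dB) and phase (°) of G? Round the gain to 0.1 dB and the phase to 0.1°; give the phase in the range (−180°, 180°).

At s = jω = j48:
pole (s+10): 10 + j48 → |·| = √(10²+48²) = √2404 ≈ 49.031, ∠ = arctan(48/10) ≈ 78.23°
|G| = 5 / 49.031 ≈ 0.10198
Gain = 20 log₁₀(0.10198) ≈ -19.83 dB
∠G = 0.00° − 78.23° = -78.23°

-19.8 dB, -78.2°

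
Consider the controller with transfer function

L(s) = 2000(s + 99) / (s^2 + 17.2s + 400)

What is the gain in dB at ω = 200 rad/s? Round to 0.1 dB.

21.0 dB

At s = jω = j200:
zero (s+99): 99 + j200 → |·| = √(99²+200²) = √49801 ≈ 223.16, ∠ = arctan(200/99) ≈ 63.66°
quadratic: (j200)² + 17.2·j200 + 400 = -39600 + j3440 → |·| ≈ 39749, ∠ ≈ 175.04°
|L| = 2000 · 223.16 / 39749 ≈ 11.228
Gain = 20 log₁₀(11.228) ≈ 21.01 dB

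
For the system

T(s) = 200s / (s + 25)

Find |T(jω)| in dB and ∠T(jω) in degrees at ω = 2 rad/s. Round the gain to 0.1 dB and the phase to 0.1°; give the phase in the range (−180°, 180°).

24.1 dB, 85.4°

At s = jω = j2:
zero at origin: s = j2 → |·| = 2, ∠ = 90.00°
pole (s+25): 25 + j2 → |·| = √(25²+2²) = √629 ≈ 25.08, ∠ = arctan(2/25) ≈ 4.57°
|T| = 200 · 2 / 25.08 ≈ 15.949
Gain = 20 log₁₀(15.949) ≈ 24.05 dB
∠T = 90.00° − 4.57° = 85.43°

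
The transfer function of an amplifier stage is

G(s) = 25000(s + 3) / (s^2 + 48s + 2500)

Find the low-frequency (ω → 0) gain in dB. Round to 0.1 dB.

29.5 dB

G(0) = 25000·3 / 2500 = 30
20 log₁₀(30) ≈ 29.54 dB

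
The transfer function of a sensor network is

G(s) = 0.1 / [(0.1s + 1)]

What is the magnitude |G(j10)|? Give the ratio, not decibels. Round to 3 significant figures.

0.0707

At ω = 10 rad/s:
pole (1 + j10·0.1) = 1 + j1 → |·| ≈ 1.4142, ∠ ≈ 45.00°
|G| = 0.1 · 1 / (1.4142) ≈ 0.070711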